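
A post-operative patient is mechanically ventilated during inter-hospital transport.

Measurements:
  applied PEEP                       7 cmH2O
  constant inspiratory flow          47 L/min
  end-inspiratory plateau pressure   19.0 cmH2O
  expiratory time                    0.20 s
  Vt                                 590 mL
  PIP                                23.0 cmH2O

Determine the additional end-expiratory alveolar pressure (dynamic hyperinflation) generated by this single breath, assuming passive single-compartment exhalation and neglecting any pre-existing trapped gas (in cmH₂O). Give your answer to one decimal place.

5.4

Flow: 47 L/min ÷ 60 = 0.7833 L/s.
R = (PIP − Pplat)/V̇ = (23.0 − 19.0) / 0.7833 = 4.0/0.7833 = 5.107 cmH2O·s/L.
C = Vt/(Pplat − PEEP) = 590.0 / (19.0 − 7) = 590.0/12.0 = 49.167 mL/cmH2O.
τ = R × C = 5.107 × 0.04917 L/cmH2O = 0.2511 s.
Fraction remaining = e^(−Te/τ) = e^(−0.20/0.2511) = 0.4509; trapped volume = 590.0 × 0.4509 = 266.03 mL.
Additional alveolar pressure from trapping ≈ V_trapped / C = 266.03 / 49.167 = 5.411 cmH2O.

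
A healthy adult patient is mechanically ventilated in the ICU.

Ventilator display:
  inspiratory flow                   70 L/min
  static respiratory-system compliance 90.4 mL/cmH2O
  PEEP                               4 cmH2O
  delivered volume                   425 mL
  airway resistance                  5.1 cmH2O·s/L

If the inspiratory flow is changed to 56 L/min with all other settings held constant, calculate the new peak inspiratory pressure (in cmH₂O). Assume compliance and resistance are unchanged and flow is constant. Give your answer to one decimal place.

13.5

Flow: 70 L/min ÷ 60 = 1.1667 L/s.
New flow: 56 L/min ÷ 60 = 0.9333 L/s.
PIP = Vt/C + R·V̇ + PEEP (constant-flow equation of motion).
Only the resistive term changes: ΔPIP = R × ΔV̇ = 5.1 × (0.9333 − 1.1667) = 5.1 × -0.2334 = -1.19 cmH2O.
Original PIP = 425/90.4 + 5.1×1.1667 + 4 = 14.651 cmH2O; new PIP = 14.651 + (-1.19) = 13.461 cmH2O.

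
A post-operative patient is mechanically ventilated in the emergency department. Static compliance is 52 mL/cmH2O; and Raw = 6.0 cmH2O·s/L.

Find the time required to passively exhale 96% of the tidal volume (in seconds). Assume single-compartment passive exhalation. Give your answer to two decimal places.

1.00

τ = R × C = 6.0 × 52 mL/cmH2O = 6.0 × 0.052 L/cmH2O = 0.312 s.
Exhaled fraction f = 1 − e^(−t/τ) → t = −τ·ln(1 − f) = −0.312·ln(0.04) = 1.004 s.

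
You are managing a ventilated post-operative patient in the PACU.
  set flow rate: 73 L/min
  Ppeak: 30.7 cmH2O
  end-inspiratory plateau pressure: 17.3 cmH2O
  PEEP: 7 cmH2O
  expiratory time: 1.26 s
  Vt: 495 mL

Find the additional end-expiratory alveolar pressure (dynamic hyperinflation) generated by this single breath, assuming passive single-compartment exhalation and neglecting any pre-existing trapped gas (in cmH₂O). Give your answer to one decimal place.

1.0

Flow: 73 L/min ÷ 60 = 1.2167 L/s.
R = (PIP − Pplat)/V̇ = (30.7 − 17.3) / 1.2167 = 13.4/1.2167 = 11.013 cmH2O·s/L.
C = Vt/(Pplat − PEEP) = 495.0 / (17.3 − 7) = 495.0/10.3 = 48.058 mL/cmH2O.
τ = R × C = 11.013 × 0.04806 L/cmH2O = 0.5293 s.
Fraction remaining = e^(−Te/τ) = e^(−1.26/0.5293) = 0.0925; trapped volume = 495.0 × 0.0925 = 45.788 mL.
Additional alveolar pressure from trapping ≈ V_trapped / C = 45.788 / 48.058 = 0.9528 cmH2O.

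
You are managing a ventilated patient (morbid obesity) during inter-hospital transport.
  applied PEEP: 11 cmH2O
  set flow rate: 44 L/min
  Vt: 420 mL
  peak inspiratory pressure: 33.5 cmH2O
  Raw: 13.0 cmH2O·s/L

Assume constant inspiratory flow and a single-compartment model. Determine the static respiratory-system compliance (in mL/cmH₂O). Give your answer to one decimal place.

Flow: 44 L/min ÷ 60 = 0.7333 L/s.
Equation of motion (constant flow): PIP = Vt/C + R·V̇ + PEEP.
Vt/C = PIP − R·V̇ − PEEP = 33.5 − 13.0×0.7333 − 11 = 33.5 − 9.533 − 11 = 12.967 cmH2O.
C = Vt / 12.967 = 420 / 12.967 = 32.39 mL/cmH2O.

32.4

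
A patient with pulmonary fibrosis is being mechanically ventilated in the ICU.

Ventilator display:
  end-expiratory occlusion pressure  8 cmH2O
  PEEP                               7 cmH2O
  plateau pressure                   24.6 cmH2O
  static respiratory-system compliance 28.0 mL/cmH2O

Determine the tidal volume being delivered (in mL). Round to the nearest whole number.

End-expiratory occlusion gives total PEEP = 8 cmH2O (intrinsic PEEP = 8 − 7 = 1). Use total PEEP for the elastic gradient.
Vt = Cstat × (Pplat − PEEPtotal) = 28.0 × (24.6 − 8) = 28.0 × 16.6 = 464.8 mL.

465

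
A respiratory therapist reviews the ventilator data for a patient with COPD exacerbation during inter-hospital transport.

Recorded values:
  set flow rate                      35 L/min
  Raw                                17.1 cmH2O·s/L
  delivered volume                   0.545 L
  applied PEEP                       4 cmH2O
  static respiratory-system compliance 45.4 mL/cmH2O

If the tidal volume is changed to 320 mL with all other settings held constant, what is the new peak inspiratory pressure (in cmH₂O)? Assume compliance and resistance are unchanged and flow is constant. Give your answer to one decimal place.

Flow: 35 L/min ÷ 60 = 0.5833 L/s.
PIP = Vt/C + R·V̇ + PEEP (constant-flow equation of motion).
Only the elastic term changes: ΔPIP = ΔVt / C = (320 − 545) / 45.4 = -4.956 cmH2O.
Original PIP = 545/45.4 + 17.1×0.5833 + 4 = 25.979 cmH2O; new PIP = 25.979 + (-4.956) = 21.023 cmH2O.

21.0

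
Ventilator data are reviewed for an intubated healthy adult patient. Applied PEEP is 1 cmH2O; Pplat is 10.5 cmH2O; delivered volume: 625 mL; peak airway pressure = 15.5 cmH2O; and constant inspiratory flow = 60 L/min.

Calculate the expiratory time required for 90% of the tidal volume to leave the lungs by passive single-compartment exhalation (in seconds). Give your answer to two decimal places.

0.76

Flow: 60 L/min ÷ 60 = 1 L/s.
R = (PIP − Pplat)/V̇ = (15.5 − 10.5) / 1 = 5.0/1 = 5.0 cmH2O·s/L.
C = Vt/(Pplat − PEEP) = 625.0 / (10.5 − 1) = 625.0/9.5 = 65.789 mL/cmH2O.
τ = R × C = 5.0 × 0.06579 L/cmH2O = 0.329 s.
t = −τ·ln(1 − 0.90) = −0.329·ln(0.1) = 0.7576 s.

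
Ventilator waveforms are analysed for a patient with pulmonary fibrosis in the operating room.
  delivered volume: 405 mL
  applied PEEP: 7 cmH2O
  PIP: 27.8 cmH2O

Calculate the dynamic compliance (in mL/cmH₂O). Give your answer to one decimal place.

Dynamic compliance = Vt / (PIP − PEEP) = 405 / (27.8 − 7) = 405 / 20.8 = 19.471 mL/cmH2O.

19.5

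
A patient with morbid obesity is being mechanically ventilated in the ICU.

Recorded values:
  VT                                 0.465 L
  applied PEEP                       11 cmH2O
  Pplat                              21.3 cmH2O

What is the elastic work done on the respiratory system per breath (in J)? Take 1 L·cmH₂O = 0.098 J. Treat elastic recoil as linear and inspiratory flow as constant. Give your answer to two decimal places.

0.23

Elastic work ≈ ½ × (Pplat − PEEP) × Vt = 0.5 × (21.3 − 11) × 0.465 L = 0.5 × 10.3 × 0.465 = 2.395 L·cmH2O.
× 0.098 J/(L·cmH2O) → 0.2347 J.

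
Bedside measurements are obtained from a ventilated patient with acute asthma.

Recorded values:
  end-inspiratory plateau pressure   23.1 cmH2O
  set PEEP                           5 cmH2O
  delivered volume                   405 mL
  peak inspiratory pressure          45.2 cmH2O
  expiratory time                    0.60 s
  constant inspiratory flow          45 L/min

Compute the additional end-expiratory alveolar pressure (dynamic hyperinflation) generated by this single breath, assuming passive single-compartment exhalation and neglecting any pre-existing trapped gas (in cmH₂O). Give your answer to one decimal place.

Flow: 45 L/min ÷ 60 = 0.75 L/s.
R = (PIP − Pplat)/V̇ = (45.2 − 23.1) / 0.75 = 22.1/0.75 = 29.467 cmH2O·s/L.
C = Vt/(Pplat − PEEP) = 405.0 / (23.1 − 5) = 405.0/18.1 = 22.376 mL/cmH2O.
τ = R × C = 29.467 × 0.02238 L/cmH2O = 0.6595 s.
Fraction remaining = e^(−Te/τ) = e^(−0.60/0.6595) = 0.4026; trapped volume = 405.0 × 0.4026 = 163.05 mL.
Additional alveolar pressure from trapping ≈ V_trapped / C = 163.05 / 22.376 = 7.287 cmH2O.

7.3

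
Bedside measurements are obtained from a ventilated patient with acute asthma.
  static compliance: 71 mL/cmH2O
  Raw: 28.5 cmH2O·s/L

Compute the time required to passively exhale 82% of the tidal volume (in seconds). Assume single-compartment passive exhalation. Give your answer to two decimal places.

τ = R × C = 28.5 × 71 mL/cmH2O = 28.5 × 0.071 L/cmH2O = 2.024 s.
Exhaled fraction f = 1 − e^(−t/τ) → t = −τ·ln(1 − f) = −2.024·ln(0.18) = 3.471 s.

3.47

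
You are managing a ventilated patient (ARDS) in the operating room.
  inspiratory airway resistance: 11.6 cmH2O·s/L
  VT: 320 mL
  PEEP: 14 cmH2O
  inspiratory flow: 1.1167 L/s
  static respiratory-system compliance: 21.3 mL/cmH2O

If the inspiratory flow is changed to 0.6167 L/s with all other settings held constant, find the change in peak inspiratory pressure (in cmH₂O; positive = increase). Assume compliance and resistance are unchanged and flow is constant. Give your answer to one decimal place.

-5.8

PIP = Vt/C + R·V̇ + PEEP (constant-flow equation of motion).
Only the resistive term changes: ΔPIP = R × ΔV̇ = 11.6 × (0.6167 − 1.1167) = 11.6 × -0.5 = -5.8 cmH2O.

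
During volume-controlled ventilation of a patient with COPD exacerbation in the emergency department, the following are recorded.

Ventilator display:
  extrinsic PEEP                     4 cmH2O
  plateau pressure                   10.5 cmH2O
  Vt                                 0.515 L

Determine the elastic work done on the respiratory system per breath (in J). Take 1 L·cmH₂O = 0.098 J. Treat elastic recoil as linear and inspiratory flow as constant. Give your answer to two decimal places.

Elastic work ≈ ½ × (Pplat − PEEP) × Vt = 0.5 × (10.5 − 4) × 0.515 L = 0.5 × 6.5 × 0.515 = 1.674 L·cmH2O.
× 0.098 J/(L·cmH2O) → 0.1641 J.

0.16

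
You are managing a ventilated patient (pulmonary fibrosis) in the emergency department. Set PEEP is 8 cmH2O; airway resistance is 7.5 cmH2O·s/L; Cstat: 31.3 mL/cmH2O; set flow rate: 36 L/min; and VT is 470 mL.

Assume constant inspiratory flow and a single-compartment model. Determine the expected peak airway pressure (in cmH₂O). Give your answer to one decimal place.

27.5

Flow: 36 L/min ÷ 60 = 0.6 L/s.
Equation of motion (constant flow): PIP = Vt/C + R·V̇ + PEEP.
PIP = 470/31.3 + 7.5×0.6 + 8 = 15.016 + 4.5 + 8 = 27.516 cmH2O.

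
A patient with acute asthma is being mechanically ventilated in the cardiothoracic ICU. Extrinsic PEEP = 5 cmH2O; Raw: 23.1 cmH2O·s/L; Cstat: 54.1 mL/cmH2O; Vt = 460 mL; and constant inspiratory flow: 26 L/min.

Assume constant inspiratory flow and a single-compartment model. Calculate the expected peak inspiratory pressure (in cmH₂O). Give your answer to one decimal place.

Flow: 26 L/min ÷ 60 = 0.4333 L/s.
Equation of motion (constant flow): PIP = Vt/C + R·V̇ + PEEP.
PIP = 460/54.1 + 23.1×0.4333 + 5 = 8.503 + 10.009 + 5 = 23.512 cmH2O.

23.5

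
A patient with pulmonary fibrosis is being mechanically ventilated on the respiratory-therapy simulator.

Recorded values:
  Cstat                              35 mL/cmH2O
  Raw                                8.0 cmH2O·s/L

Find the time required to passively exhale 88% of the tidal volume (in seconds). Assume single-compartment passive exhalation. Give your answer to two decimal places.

0.59

τ = R × C = 8.0 × 35 mL/cmH2O = 8.0 × 0.035 L/cmH2O = 0.28 s.
Exhaled fraction f = 1 − e^(−t/τ) → t = −τ·ln(1 − f) = −0.28·ln(0.12) = 0.5937 s.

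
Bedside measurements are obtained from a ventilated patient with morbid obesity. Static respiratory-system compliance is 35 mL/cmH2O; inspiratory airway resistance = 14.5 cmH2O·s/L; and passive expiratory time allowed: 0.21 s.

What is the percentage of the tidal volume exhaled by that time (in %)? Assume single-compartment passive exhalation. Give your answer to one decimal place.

τ = R × C = 14.5 × 35 mL/cmH2O = 14.5 × 0.035 L/cmH2O = 0.5075 s.
Passive exhalation: V(t)/V₀ = e^(−t/τ) = e^(−0.21/0.5075) = 0.6611.
Fraction exhaled = 1 − 0.6611 = 0.3389 → 33.89%.

33.9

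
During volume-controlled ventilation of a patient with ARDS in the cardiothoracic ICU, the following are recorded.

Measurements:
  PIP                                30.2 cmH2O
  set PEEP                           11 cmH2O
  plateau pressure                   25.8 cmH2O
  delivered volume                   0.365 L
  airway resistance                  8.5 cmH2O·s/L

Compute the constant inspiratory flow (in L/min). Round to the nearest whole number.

flow = (PIP − Pplat) / Raw = (30.2 − 25.8) / 8.5 = 0.5176 L/s × 60 = 31.056 L/min.

31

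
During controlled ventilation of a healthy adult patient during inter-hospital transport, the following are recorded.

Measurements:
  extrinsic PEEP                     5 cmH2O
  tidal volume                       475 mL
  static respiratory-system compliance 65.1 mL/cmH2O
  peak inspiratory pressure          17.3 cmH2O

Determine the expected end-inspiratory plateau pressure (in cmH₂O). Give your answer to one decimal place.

12.3

Pplat = PEEP + Vt / Cstat = 5 + 475 / 65.1 = 5 + 7.296 = 12.296 cmH2O.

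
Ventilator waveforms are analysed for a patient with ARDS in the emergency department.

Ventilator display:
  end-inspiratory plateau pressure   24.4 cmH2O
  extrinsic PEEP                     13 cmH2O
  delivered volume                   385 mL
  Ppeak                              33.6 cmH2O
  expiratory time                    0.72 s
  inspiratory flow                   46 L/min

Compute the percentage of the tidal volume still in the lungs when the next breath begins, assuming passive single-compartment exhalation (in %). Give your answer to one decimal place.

Flow: 46 L/min ÷ 60 = 0.7667 L/s.
R = (PIP − Pplat)/V̇ = (33.6 − 24.4) / 0.7667 = 9.2/0.7667 = 11.999 cmH2O·s/L.
C = Vt/(Pplat − PEEP) = 385.0 / (24.4 − 13) = 385.0/11.4 = 33.772 mL/cmH2O.
τ = R × C = 11.999 × 0.03377 L/cmH2O = 0.4052 s.
Fraction remaining at end-expiration = e^(−Te/τ) = e^(−0.72/0.4052) = 0.1692 → 16.92%.

16.9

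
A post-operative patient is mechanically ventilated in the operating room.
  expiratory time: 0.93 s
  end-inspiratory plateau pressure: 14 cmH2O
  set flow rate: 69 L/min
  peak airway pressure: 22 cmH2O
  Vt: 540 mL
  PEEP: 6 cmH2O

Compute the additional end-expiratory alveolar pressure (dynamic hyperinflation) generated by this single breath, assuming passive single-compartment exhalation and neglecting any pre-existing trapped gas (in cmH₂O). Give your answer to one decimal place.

Flow: 69 L/min ÷ 60 = 1.15 L/s.
R = (PIP − Pplat)/V̇ = (22 − 14) / 1.15 = 8.0/1.15 = 6.957 cmH2O·s/L.
C = Vt/(Pplat − PEEP) = 540.0 / (14 − 6) = 540.0/8.0 = 67.5 mL/cmH2O.
τ = R × C = 6.957 × 0.0675 L/cmH2O = 0.4696 s.
Fraction remaining = e^(−Te/τ) = e^(−0.93/0.4696) = 0.138; trapped volume = 540.0 × 0.138 = 74.52 mL.
Additional alveolar pressure from trapping ≈ V_trapped / C = 74.52 / 67.5 = 1.104 cmH2O.

1.1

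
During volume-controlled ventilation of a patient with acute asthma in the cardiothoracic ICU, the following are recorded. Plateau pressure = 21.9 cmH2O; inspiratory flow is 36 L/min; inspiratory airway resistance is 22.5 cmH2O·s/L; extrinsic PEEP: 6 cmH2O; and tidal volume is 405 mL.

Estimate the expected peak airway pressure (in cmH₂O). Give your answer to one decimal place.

35.4

Flow: 36 L/min ÷ 60 = 0.6 L/s.
PIP = Pplat + Raw × flow = 21.9 + 22.5 × 0.6 = 21.9 + 13.5 = 35.4 cmH2O.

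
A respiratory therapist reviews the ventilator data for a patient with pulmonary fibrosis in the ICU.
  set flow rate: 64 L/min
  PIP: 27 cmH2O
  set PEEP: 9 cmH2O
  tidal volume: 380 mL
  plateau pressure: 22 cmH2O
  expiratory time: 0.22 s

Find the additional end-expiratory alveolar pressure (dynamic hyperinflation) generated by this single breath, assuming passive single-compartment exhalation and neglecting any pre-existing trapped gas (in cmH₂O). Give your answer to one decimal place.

2.6

Flow: 64 L/min ÷ 60 = 1.0667 L/s.
R = (PIP − Pplat)/V̇ = (27 − 22) / 1.0667 = 5.0/1.0667 = 4.687 cmH2O·s/L.
C = Vt/(Pplat − PEEP) = 380.0 / (22 − 9) = 380.0/13.0 = 29.231 mL/cmH2O.
τ = R × C = 4.687 × 0.02923 L/cmH2O = 0.137 s.
Fraction remaining = e^(−Te/τ) = e^(−0.22/0.137) = 0.2007; trapped volume = 380.0 × 0.2007 = 76.266 mL.
Additional alveolar pressure from trapping ≈ V_trapped / C = 76.266 / 29.231 = 2.609 cmH2O.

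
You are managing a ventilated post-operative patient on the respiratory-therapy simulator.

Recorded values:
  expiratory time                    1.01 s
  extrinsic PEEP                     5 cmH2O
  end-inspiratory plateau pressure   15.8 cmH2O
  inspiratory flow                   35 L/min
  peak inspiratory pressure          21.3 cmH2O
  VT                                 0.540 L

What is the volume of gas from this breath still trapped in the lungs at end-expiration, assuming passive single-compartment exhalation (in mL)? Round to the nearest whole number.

63

Flow: 35 L/min ÷ 60 = 0.5833 L/s.
R = (PIP − Pplat)/V̇ = (21.3 − 15.8) / 0.5833 = 5.5/0.5833 = 9.429 cmH2O·s/L.
C = Vt/(Pplat − PEEP) = 540.0 / (15.8 − 5) = 540.0/10.8 = 50.0 mL/cmH2O.
τ = R × C = 9.429 × 0.05 L/cmH2O = 0.4715 s.
Fraction remaining = e^(−Te/τ) = e^(−1.01/0.4715) = 0.1174.
Trapped volume = 540.0 × 0.1174 = 63.396 mL.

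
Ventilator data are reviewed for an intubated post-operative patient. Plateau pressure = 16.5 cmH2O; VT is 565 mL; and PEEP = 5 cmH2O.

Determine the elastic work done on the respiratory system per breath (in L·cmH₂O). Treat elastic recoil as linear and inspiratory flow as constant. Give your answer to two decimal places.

3.25

Elastic work ≈ ½ × (Pplat − PEEP) × Vt = 0.5 × (16.5 − 5) × 0.565 L = 0.5 × 11.5 × 0.565 = 3.249 L·cmH2O.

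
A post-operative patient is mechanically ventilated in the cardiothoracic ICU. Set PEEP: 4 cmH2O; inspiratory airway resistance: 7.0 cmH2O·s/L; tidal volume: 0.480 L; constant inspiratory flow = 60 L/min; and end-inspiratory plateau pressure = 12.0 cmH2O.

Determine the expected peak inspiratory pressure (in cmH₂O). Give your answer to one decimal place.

19.0

Flow: 60 L/min ÷ 60 = 1 L/s.
PIP = Pplat + Raw × flow = 12.0 + 7.0 × 1 = 12.0 + 7.0 = 19.0 cmH2O.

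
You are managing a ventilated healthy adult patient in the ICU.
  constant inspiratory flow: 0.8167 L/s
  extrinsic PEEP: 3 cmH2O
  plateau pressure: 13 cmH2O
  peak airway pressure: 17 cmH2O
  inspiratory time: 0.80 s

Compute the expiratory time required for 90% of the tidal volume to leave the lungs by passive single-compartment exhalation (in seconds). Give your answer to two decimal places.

Vt = flow × Ti = 0.8167 L/s × 0.80 s × 1000 mL/L = 653.36 mL.
R = (PIP − Pplat)/V̇ = (17 − 13) / 0.8167 = 4.0/0.8167 = 4.898 cmH2O·s/L.
C = Vt/(Pplat − PEEP) = 653.36 / (13 − 3) = 653.36/10.0 = 65.336 mL/cmH2O.
τ = R × C = 4.898 × 0.06534 L/cmH2O = 0.32 s.
t = −τ·ln(1 − 0.90) = −0.32·ln(0.1) = 0.7368 s.

0.74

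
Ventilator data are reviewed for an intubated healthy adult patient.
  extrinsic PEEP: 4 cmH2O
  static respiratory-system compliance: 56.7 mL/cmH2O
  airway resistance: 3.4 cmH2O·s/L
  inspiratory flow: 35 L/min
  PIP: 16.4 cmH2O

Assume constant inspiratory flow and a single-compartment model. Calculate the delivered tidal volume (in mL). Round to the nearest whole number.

591

Flow: 35 L/min ÷ 60 = 0.5833 L/s.
Equation of motion (constant flow): PIP = Vt/C + R·V̇ + PEEP.
Vt/C = PIP − R·V̇ − PEEP = 16.4 − 1.983 − 4 = 10.417 cmH2O.
Vt = C × 10.417 = 56.7 × 10.417 = 590.64 mL.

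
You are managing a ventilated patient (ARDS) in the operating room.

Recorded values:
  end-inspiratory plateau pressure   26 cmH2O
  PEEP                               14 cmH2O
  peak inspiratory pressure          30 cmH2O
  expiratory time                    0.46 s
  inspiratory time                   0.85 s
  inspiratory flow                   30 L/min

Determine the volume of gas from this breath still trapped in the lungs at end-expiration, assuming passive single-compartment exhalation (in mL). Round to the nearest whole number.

84

Flow: 30 L/min ÷ 60 = 0.5 L/s.
Vt = flow × Ti = 0.5 L/s × 0.85 s × 1000 mL/L = 425.0 mL.
R = (PIP − Pplat)/V̇ = (30 − 26) / 0.5 = 4.0/0.5 = 8.0 cmH2O·s/L.
C = Vt/(Pplat − PEEP) = 425.0 / (26 − 14) = 425.0/12.0 = 35.417 mL/cmH2O.
τ = R × C = 8.0 × 0.03542 L/cmH2O = 0.2834 s.
Fraction remaining = e^(−Te/τ) = e^(−0.46/0.2834) = 0.1973.
Trapped volume = 425.0 × 0.1973 = 83.853 mL.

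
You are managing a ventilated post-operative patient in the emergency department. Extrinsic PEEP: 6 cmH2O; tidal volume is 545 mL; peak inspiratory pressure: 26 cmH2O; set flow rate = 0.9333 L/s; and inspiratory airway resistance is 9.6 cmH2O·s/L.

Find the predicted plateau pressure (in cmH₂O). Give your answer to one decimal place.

Pplat = PIP − Raw × flow = 26 − 9.6 × 0.9333 = 26 − 8.96 = 17.04 cmH2O.

17.0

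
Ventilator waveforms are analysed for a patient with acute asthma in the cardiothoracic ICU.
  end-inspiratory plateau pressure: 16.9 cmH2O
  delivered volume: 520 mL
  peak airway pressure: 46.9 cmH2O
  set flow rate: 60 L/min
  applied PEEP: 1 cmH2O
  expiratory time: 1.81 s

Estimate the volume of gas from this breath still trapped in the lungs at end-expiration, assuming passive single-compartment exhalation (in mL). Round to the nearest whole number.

Flow: 60 L/min ÷ 60 = 1 L/s.
R = (PIP − Pplat)/V̇ = (46.9 − 16.9) / 1 = 30.0/1 = 30.0 cmH2O·s/L.
C = Vt/(Pplat − PEEP) = 520.0 / (16.9 − 1) = 520.0/15.9 = 32.704 mL/cmH2O.
τ = R × C = 30.0 × 0.0327 L/cmH2O = 0.981 s.
Fraction remaining = e^(−Te/τ) = e^(−1.81/0.981) = 0.158.
Trapped volume = 520.0 × 0.158 = 82.16 mL.

82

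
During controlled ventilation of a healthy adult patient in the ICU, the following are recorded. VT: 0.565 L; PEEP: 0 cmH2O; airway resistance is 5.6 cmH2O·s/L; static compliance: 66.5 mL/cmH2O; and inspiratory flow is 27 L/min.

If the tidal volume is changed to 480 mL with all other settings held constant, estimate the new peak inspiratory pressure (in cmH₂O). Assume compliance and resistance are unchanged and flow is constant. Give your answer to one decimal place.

9.7

Flow: 27 L/min ÷ 60 = 0.45 L/s.
PIP = Vt/C + R·V̇ + PEEP (constant-flow equation of motion).
Only the elastic term changes: ΔPIP = ΔVt / C = (480 − 565) / 66.5 = -1.278 cmH2O.
Original PIP = 565/66.5 + 5.6×0.45 + 0 = 11.016 cmH2O; new PIP = 11.016 + (-1.278) = 9.738 cmH2O.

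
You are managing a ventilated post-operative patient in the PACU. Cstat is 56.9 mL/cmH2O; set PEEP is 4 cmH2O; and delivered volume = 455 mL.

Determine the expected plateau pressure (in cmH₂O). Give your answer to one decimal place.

Pplat = PEEP + Vt / Cstat = 4 + 455 / 56.9 = 4 + 7.996 = 11.996 cmH2O.

12.0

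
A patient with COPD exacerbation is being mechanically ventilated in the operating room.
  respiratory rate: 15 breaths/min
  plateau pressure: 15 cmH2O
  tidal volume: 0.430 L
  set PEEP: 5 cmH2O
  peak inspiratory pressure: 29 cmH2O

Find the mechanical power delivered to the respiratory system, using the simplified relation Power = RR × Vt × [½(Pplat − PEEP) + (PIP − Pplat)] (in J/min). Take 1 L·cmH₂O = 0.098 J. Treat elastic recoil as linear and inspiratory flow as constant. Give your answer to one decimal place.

Per-breath work = Vt × [½(Pplat−PEEP) + (PIP−Pplat)] = 0.430 × [0.5×10.0 + 14.0] = 0.430 × 19.0 = 8.17 L·cmH2O.
Power = 15 × 8.17 = 122.55 L·cmH2O/min.
× 0.098 J/(L·cmH2O) → 12.01 J/min.

12.0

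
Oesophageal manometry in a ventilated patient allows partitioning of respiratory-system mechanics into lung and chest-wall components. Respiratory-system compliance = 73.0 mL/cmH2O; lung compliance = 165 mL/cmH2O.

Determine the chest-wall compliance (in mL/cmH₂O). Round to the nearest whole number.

1/Ccw = 1/Crs − 1/CL.
1/Ccw = 1/73.0 − 1/165 = 0.007638.
Ccw = 130.92 mL/cmH2O.

131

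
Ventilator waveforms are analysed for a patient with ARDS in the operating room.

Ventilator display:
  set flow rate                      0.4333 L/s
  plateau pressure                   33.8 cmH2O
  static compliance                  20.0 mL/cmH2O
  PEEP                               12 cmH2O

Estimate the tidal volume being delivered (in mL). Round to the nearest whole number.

Vt = Cstat × (Pplat − PEEP) = 20.0 × (33.8 − 12) = 20.0 × 21.8 = 436.0 mL.

436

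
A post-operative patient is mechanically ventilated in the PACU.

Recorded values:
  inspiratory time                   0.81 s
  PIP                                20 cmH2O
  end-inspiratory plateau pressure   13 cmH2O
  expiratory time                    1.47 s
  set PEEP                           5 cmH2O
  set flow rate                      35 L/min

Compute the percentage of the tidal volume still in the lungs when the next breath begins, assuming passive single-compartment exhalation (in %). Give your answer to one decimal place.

Flow: 35 L/min ÷ 60 = 0.5833 L/s.
Vt = flow × Ti = 0.5833 L/s × 0.81 s × 1000 mL/L = 472.47 mL.
R = (PIP − Pplat)/V̇ = (20 − 13) / 0.5833 = 7.0/0.5833 = 12.001 cmH2O·s/L.
C = Vt/(Pplat − PEEP) = 472.47 / (13 − 5) = 472.47/8.0 = 59.059 mL/cmH2O.
τ = R × C = 12.001 × 0.05906 L/cmH2O = 0.7088 s.
Fraction remaining at end-expiration = e^(−Te/τ) = e^(−1.47/0.7088) = 0.1257 → 12.57%.

12.6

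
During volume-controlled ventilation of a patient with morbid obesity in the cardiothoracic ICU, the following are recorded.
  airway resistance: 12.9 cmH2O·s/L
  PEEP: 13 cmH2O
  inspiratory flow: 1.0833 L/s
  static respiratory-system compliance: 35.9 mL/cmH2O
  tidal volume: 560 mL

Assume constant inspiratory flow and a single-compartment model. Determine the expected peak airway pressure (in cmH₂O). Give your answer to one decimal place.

Equation of motion (constant flow): PIP = Vt/C + R·V̇ + PEEP.
PIP = 560/35.9 + 12.9×1.0833 + 13 = 15.599 + 13.975 + 13 = 42.574 cmH2O.

42.6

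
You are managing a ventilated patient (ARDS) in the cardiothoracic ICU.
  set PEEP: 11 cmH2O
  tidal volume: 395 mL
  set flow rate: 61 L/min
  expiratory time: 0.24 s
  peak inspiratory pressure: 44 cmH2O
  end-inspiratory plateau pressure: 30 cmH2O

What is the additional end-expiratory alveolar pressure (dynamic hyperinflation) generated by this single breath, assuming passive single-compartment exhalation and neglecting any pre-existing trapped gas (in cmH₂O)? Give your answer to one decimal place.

8.2

Flow: 61 L/min ÷ 60 = 1.0167 L/s.
R = (PIP − Pplat)/V̇ = (44 − 30) / 1.0167 = 14.0/1.0167 = 13.77 cmH2O·s/L.
C = Vt/(Pplat − PEEP) = 395.0 / (30 − 11) = 395.0/19.0 = 20.789 mL/cmH2O.
τ = R × C = 13.77 × 0.02079 L/cmH2O = 0.2863 s.
Fraction remaining = e^(−Te/τ) = e^(−0.24/0.2863) = 0.4325; trapped volume = 395.0 × 0.4325 = 170.84 mL.
Additional alveolar pressure from trapping ≈ V_trapped / C = 170.84 / 20.789 = 8.218 cmH2O.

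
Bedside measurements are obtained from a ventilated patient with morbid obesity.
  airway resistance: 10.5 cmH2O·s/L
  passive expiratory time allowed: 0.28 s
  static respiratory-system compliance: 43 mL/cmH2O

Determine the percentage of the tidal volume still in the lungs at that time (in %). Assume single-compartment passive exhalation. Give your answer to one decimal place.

τ = R × C = 10.5 × 43 mL/cmH2O = 10.5 × 0.043 L/cmH2O = 0.4515 s.
Passive exhalation: V(t)/V₀ = e^(−t/τ) = e^(−0.28/0.4515) = 0.5379.
Fraction remaining = 0.5379 → 53.79%.

53.8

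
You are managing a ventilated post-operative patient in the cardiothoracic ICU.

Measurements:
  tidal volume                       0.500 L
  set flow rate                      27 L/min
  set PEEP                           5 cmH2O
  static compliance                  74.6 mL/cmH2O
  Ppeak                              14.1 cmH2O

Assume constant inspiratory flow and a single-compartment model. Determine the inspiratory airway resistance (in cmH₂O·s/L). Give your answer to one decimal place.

5.3

Flow: 27 L/min ÷ 60 = 0.45 L/s.
Equation of motion (constant flow): PIP = Vt/C + R·V̇ + PEEP.
R·V̇ = PIP − Vt/C − PEEP = 14.1 − 500/74.6 − 5 = 14.1 − 6.702 − 5 = 2.398 cmH2O.
R = 2.398 / 0.45 = 5.329 cmH2O·s/L.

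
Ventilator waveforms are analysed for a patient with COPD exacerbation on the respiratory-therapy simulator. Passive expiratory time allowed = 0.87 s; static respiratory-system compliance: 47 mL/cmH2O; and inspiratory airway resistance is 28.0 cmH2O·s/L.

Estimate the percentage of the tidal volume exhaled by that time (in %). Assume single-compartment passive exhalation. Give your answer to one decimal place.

48.4

τ = R × C = 28.0 × 47 mL/cmH2O = 28.0 × 0.047 L/cmH2O = 1.316 s.
Passive exhalation: V(t)/V₀ = e^(−t/τ) = e^(−0.87/1.316) = 0.5163.
Fraction exhaled = 1 − 0.5163 = 0.4837 → 48.37%.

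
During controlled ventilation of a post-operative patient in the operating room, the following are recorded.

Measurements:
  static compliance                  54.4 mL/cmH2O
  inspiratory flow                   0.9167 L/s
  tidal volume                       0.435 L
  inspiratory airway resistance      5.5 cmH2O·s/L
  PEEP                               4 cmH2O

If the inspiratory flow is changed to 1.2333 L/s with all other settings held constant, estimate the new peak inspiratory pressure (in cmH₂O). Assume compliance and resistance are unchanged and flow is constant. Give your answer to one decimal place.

18.8

PIP = Vt/C + R·V̇ + PEEP (constant-flow equation of motion).
Only the resistive term changes: ΔPIP = R × ΔV̇ = 5.5 × (1.2333 − 0.9167) = 5.5 × 0.3166 = 1.741 cmH2O.
Original PIP = 435/54.4 + 5.5×0.9167 + 4 = 17.038 cmH2O; new PIP = 17.038 + (1.741) = 18.779 cmH2O.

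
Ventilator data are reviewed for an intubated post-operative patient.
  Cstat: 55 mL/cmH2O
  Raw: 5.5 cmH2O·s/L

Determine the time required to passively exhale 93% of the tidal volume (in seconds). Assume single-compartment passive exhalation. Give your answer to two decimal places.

τ = R × C = 5.5 × 55 mL/cmH2O = 5.5 × 0.055 L/cmH2O = 0.3025 s.
Exhaled fraction f = 1 − e^(−t/τ) → t = −τ·ln(1 − f) = −0.3025·ln(0.07) = 0.8044 s.

0.80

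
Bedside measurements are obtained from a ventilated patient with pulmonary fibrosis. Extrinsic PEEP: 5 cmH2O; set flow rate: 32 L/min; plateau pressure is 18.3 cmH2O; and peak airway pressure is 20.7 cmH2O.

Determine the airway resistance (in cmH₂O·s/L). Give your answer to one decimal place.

4.5

Flow: 32 L/min ÷ 60 = 0.5333 L/s.
Raw = (PIP − Pplat) / flow = (20.7 − 18.3) / 0.5333 = 2.4 / 0.5333 = 4.5 cmH2O·s/L.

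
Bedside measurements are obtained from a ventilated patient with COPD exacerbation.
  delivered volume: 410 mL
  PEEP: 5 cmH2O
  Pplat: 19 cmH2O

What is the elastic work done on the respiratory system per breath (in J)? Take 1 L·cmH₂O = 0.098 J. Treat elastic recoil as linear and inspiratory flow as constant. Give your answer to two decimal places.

Elastic work ≈ ½ × (Pplat − PEEP) × Vt = 0.5 × (19 − 5) × 0.410 L = 0.5 × 14.0 × 0.410 = 2.87 L·cmH2O.
× 0.098 J/(L·cmH2O) → 0.2813 J.

0.28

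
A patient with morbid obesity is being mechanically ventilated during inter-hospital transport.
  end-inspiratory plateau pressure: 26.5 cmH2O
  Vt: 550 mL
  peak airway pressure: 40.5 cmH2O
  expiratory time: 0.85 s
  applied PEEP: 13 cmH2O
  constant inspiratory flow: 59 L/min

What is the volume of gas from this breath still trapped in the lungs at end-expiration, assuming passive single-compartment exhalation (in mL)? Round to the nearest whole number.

Flow: 59 L/min ÷ 60 = 0.9833 L/s.
R = (PIP − Pplat)/V̇ = (40.5 − 26.5) / 0.9833 = 14.0/0.9833 = 14.238 cmH2O·s/L.
C = Vt/(Pplat − PEEP) = 550.0 / (26.5 − 13) = 550.0/13.5 = 40.741 mL/cmH2O.
τ = R × C = 14.238 × 0.04074 L/cmH2O = 0.5801 s.
Fraction remaining = e^(−Te/τ) = e^(−0.85/0.5801) = 0.231.
Trapped volume = 550.0 × 0.231 = 127.05 mL.

127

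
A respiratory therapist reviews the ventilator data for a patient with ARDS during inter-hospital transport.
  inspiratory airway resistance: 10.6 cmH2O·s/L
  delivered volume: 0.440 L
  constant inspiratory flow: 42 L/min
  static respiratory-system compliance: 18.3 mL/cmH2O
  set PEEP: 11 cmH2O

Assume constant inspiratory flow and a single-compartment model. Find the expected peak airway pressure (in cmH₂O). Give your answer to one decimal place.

42.5

Flow: 42 L/min ÷ 60 = 0.7 L/s.
Equation of motion (constant flow): PIP = Vt/C + R·V̇ + PEEP.
PIP = 440/18.3 + 10.6×0.7 + 11 = 24.044 + 7.42 + 11 = 42.464 cmH2O.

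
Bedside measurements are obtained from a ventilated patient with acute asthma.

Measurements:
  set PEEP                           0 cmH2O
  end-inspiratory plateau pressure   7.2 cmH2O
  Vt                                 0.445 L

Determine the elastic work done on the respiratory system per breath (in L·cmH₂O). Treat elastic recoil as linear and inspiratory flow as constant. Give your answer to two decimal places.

Elastic work ≈ ½ × (Pplat − PEEP) × Vt = 0.5 × (7.2 − 0) × 0.445 L = 0.5 × 7.2 × 0.445 = 1.602 L·cmH2O.

1.60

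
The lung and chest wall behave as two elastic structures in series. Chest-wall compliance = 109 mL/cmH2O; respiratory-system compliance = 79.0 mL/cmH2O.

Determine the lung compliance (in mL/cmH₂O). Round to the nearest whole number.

287

1/CL = 1/Crs − 1/Ccw.
1/CL = 1/79.0 − 1/109 = 0.003484.
CL = 287.03 mL/cmH2O.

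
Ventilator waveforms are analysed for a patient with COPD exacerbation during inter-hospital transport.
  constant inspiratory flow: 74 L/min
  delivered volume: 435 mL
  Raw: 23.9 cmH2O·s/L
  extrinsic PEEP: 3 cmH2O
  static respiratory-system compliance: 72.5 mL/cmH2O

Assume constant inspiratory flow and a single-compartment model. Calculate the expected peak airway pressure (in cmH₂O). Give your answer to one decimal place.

Flow: 74 L/min ÷ 60 = 1.2333 L/s.
Equation of motion (constant flow): PIP = Vt/C + R·V̇ + PEEP.
PIP = 435/72.5 + 23.9×1.2333 + 3 = 6.0 + 29.476 + 3 = 38.476 cmH2O.

38.5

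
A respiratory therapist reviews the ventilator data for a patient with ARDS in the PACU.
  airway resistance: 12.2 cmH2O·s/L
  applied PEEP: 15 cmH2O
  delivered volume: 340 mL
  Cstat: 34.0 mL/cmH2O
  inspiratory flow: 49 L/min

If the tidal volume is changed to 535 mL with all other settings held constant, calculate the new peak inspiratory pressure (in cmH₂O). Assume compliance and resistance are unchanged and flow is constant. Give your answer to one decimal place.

Flow: 49 L/min ÷ 60 = 0.8167 L/s.
PIP = Vt/C + R·V̇ + PEEP (constant-flow equation of motion).
Only the elastic term changes: ΔPIP = ΔVt / C = (535 − 340) / 34.0 = 5.735 cmH2O.
Original PIP = 340/34.0 + 12.2×0.8167 + 15 = 34.964 cmH2O; new PIP = 34.964 + (5.735) = 40.699 cmH2O.

40.7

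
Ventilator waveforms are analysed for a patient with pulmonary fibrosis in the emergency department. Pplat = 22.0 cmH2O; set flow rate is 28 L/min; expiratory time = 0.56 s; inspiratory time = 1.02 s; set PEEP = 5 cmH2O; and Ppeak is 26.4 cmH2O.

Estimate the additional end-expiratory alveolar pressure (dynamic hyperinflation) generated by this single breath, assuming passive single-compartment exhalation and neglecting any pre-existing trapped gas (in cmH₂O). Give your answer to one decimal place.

Flow: 28 L/min ÷ 60 = 0.4667 L/s.
Vt = flow × Ti = 0.4667 L/s × 1.02 s × 1000 mL/L = 476.03 mL.
R = (PIP − Pplat)/V̇ = (26.4 − 22.0) / 0.4667 = 4.4/0.4667 = 9.428 cmH2O·s/L.
C = Vt/(Pplat − PEEP) = 476.03 / (22.0 − 5) = 476.03/17.0 = 28.002 mL/cmH2O.
τ = R × C = 9.428 × 0.028 L/cmH2O = 0.264 s.
Fraction remaining = e^(−Te/τ) = e^(−0.56/0.264) = 0.1199; trapped volume = 476.03 × 0.1199 = 57.076 mL.
Additional alveolar pressure from trapping ≈ V_trapped / C = 57.076 / 28.002 = 2.038 cmH2O.

2.0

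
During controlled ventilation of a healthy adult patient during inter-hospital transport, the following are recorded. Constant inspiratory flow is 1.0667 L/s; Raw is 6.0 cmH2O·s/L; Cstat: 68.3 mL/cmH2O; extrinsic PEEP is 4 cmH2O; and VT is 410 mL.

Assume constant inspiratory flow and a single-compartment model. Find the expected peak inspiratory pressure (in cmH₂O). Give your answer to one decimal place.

Equation of motion (constant flow): PIP = Vt/C + R·V̇ + PEEP.
PIP = 410/68.3 + 6.0×1.0667 + 4 = 6.003 + 6.4 + 4 = 16.403 cmH2O.

16.4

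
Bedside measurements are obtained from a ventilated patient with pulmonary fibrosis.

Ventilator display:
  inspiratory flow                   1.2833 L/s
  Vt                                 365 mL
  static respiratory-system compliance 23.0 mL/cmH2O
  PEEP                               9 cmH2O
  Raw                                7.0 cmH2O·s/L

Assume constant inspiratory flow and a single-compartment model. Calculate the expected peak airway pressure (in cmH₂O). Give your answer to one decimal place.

Equation of motion (constant flow): PIP = Vt/C + R·V̇ + PEEP.
PIP = 365/23.0 + 7.0×1.2833 + 9 = 15.87 + 8.983 + 9 = 33.853 cmH2O.

33.9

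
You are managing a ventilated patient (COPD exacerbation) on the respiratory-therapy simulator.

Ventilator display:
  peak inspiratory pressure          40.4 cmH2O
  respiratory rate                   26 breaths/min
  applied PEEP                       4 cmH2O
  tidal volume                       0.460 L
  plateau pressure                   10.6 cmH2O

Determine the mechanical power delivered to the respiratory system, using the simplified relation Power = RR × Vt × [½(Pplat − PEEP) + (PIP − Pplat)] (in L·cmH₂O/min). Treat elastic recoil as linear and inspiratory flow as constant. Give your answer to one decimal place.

Per-breath work = Vt × [½(Pplat−PEEP) + (PIP−Pplat)] = 0.460 × [0.5×6.6 + 29.8] = 0.460 × 33.1 = 15.226 L·cmH2O.
Power = 26 × 15.226 = 395.88 L·cmH2O/min.

395.9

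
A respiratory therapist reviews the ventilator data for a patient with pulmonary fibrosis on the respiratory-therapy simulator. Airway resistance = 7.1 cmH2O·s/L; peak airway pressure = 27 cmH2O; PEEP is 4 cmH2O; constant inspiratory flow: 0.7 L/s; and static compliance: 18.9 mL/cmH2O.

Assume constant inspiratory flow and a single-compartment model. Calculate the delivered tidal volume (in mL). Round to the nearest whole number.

341

Equation of motion (constant flow): PIP = Vt/C + R·V̇ + PEEP.
Vt/C = PIP − R·V̇ − PEEP = 27 − 4.97 − 4 = 18.03 cmH2O.
Vt = C × 18.03 = 18.9 × 18.03 = 340.77 mL.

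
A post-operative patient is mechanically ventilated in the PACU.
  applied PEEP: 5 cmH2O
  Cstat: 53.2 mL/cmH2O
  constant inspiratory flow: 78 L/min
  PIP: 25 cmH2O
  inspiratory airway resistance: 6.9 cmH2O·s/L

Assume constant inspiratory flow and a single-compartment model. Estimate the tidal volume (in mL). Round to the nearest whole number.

Flow: 78 L/min ÷ 60 = 1.3 L/s.
Equation of motion (constant flow): PIP = Vt/C + R·V̇ + PEEP.
Vt/C = PIP − R·V̇ − PEEP = 25 − 8.97 − 5 = 11.03 cmH2O.
Vt = C × 11.03 = 53.2 × 11.03 = 586.8 mL.

587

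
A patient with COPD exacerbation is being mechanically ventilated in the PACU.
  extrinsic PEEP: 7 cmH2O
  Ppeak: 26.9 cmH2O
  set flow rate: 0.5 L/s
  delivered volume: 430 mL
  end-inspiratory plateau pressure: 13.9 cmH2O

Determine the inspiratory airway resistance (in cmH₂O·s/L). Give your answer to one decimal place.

Raw = (PIP − Pplat) / flow = (26.9 − 13.9) / 0.5 = 13.0 / 0.5 = 26.0 cmH2O·s/L.

26.0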